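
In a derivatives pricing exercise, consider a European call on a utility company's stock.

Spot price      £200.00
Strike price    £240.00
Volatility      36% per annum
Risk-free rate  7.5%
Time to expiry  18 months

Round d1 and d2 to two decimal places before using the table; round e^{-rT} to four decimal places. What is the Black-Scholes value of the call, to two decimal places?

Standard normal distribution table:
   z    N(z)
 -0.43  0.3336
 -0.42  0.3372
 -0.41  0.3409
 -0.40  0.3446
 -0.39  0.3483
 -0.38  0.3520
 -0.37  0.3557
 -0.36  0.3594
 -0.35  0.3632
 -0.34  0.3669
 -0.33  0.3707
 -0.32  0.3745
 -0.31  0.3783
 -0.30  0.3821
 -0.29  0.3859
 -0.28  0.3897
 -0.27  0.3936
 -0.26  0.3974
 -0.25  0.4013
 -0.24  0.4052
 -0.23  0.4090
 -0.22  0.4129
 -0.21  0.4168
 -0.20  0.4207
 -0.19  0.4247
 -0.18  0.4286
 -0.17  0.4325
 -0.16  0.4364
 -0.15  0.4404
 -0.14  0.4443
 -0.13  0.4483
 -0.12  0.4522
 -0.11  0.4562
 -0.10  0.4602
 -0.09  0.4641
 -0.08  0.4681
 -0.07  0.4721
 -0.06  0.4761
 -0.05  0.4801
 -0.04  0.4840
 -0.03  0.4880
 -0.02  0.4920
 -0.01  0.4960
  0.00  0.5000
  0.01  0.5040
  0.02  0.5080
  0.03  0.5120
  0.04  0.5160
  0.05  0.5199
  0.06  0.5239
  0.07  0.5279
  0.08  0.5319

£29.29

σ√T = 0.36·√1.5 = 0.4409
ln(S/K) + (r + σ²/2)T = ln(200/240) + (0.075 + 0.36²/2)·1.5 = -0.1823 + 0.2097 = 0.0274
d₁ = 0.0274 / 0.4409 = 0.0621 → 0.06
d₂ = d₁ − σ√T = 0.0621 − 0.4409 = -0.3788 → -0.38
e^(−rT) = e^(−0.075·1.5) = 0.8936
N(d₁) = N(0.06) = 0.5239;  N(d₂) = N(-0.38) = 0.3520
C = 200·0.5239 − 240·0.8936·0.3520 = 104.7800 − 75.4913 = 29.2887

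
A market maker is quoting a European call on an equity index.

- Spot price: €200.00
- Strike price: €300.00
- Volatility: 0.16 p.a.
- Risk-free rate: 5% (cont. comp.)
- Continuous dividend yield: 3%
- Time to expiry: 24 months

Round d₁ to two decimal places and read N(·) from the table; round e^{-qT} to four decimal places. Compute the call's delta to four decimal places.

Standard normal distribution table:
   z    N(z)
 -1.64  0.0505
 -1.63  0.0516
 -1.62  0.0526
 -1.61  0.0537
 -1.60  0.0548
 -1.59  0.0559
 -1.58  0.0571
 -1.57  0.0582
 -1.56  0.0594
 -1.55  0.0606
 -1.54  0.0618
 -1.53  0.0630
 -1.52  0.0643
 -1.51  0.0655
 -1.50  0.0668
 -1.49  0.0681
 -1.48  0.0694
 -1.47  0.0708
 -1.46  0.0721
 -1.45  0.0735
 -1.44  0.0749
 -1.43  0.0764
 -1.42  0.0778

T = 2;  σ√T = 0.2263
d₁ = [ln(200/300) + (0.05 − 0.03 + 0.16²/2)·2] / 0.2263 = [-0.4055 + 0.0656] / 0.2263 = -1.5020 ≈ -1.50
N(d₁) = N(-1.50) = 0.0668
Δ_call = exp(−qT)·N(d₁) = 0.9418·0.0668 = 0.0629

0.0629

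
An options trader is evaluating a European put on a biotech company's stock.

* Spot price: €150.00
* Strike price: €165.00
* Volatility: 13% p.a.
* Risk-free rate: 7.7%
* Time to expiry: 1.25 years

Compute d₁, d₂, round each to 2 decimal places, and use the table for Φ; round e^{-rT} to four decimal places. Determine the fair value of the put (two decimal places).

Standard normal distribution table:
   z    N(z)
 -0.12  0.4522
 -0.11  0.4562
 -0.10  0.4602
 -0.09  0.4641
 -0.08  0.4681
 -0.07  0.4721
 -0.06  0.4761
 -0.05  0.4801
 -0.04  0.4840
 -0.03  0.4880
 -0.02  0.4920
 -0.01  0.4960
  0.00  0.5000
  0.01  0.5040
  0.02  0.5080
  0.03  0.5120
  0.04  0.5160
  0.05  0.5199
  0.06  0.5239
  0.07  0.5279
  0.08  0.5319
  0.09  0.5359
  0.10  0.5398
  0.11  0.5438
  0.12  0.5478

€8.89

σ√T = 0.13·√1.25 = 0.1453
d₁ = [ln(150/165) + (0.077 + 0.13²/2)·1.25] / 0.1453 = [-0.0953 + 0.1068] / 0.1453 = 0.0791 ⇒ 0.08
d₂ = d₁ − σ√T = 0.0791 − 0.1453 = -0.0662 ⇒ -0.07
e^(−rT) = e^(−0.077·1.25) = 0.9082
P = 165·0.9082·N(0.07) − 150·N(-0.08) = 165·0.9082·0.5279 − 150·0.4681 = 79.1074 − 70.2150 = 8.8924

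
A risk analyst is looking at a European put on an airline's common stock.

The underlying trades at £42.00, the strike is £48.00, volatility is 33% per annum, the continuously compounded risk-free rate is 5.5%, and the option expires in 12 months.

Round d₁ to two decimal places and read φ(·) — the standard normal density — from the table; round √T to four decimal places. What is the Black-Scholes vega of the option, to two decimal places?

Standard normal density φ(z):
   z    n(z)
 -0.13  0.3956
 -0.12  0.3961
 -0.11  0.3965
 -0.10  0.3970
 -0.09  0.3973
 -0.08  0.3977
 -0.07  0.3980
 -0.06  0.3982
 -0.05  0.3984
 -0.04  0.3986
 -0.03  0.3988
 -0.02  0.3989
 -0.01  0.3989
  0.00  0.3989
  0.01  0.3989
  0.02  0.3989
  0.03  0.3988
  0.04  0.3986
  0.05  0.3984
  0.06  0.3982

16.72

σ√T = 0.33 × 1.0000 = 0.3300
ln(S/K) + (r + σ²/2)T = ln(42/48) + (0.055 + 0.33²/2)·1 = -0.1335 + 0.1095 = -0.0241
d₁ = -0.0241 / 0.3300 = -0.0730 ⇒ -0.07
√T = √1 = 1.0000
φ(d₁) = φ(-0.07) = 0.3980
vega = S·φ(d₁)·√T = 42·0.3980·1.0000 = 16.7160
(Vega is the same for a European call and put with the same parameters.)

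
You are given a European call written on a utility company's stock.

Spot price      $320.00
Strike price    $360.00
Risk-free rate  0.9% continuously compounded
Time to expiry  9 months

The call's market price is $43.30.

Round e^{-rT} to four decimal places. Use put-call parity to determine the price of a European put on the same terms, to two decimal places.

$80.89

e^(−rT) = e^(−0.009·0.75) = 0.9933
Put-call parity: C − P = S − K·e^(−rT) = 320 − 360·0.9933 = 320 − 357.5880 = -37.5880
P = C − (C − P) = 43.30 − (-37.5880) = 80.8880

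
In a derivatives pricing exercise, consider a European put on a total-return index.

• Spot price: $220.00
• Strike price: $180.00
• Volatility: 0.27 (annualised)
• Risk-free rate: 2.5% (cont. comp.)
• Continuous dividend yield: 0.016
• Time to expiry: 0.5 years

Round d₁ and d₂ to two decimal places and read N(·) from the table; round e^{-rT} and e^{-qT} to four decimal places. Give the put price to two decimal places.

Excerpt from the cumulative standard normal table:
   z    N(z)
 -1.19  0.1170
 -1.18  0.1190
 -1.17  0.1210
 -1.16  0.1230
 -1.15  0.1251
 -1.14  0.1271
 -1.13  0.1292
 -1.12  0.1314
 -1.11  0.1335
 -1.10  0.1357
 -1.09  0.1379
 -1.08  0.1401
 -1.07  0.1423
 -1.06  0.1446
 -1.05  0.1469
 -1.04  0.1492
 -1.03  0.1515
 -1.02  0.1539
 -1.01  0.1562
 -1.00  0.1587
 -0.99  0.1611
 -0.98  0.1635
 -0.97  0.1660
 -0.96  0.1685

$2.66

σ√T = 0.27 × 0.7071 = 0.1909
d₁ = [ln(220/180) + (0.025 − 0.016 + 0.27²/2)·0.5] / 0.1909 = [0.2007 + 0.0227] / 0.1909 = 1.1701 which rounds to 1.17
d₂ = d₁ − σ√T = 1.1701 − 0.1909 = 0.9792 which rounds to 0.98
exp(−qT) = exp(−0.016·0.5) = 0.9920;  exp(−rT) = exp(−0.025·0.5) = 0.9876
N(−d₂) = N(-0.98) = 0.1635;  N(−d₁) = N(-1.17) = 0.1210
P = 180·0.9876·0.1635 − 220·0.9920·0.1210 = 29.0651 − 26.4070 = 2.6580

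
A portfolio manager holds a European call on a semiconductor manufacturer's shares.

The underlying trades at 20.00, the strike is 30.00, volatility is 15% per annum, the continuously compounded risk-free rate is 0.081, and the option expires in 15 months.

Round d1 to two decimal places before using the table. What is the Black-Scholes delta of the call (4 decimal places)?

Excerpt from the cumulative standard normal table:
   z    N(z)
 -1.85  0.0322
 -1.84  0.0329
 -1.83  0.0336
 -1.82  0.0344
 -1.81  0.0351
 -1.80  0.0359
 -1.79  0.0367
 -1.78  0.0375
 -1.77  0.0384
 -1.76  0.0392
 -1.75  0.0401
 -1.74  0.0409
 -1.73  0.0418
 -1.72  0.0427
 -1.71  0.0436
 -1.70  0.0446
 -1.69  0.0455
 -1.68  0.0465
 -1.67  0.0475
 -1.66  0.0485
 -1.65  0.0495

0.0418

T = 1.25;  σ√T = 0.1677
ln(S/K) + (r + σ²/2)T = ln(20/30) + (0.081 + 0.15²/2)·1.25 = -0.4055 + 0.1153 = -0.2902
d₁ = -0.2902 / 0.1677 = -1.7301 ≈ -1.73
N(d₁) = N(-1.73) = 0.0418
Δ_call = N(d₁) = 0.0418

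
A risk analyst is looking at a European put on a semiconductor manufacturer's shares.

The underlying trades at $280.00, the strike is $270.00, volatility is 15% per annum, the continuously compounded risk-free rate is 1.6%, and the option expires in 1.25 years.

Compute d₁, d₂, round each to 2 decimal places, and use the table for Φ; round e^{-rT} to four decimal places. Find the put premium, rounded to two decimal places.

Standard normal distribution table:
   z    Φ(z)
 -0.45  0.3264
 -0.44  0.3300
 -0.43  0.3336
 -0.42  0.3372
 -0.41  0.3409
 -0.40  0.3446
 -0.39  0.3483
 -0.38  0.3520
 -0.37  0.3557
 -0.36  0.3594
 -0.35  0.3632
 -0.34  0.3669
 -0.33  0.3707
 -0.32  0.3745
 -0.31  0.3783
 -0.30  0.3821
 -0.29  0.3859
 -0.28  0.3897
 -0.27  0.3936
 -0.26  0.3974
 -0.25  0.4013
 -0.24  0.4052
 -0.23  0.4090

σ√T = 0.15 × 1.1180 = 0.1677
ln(S/K) + (r + σ²/2)T = ln(280/270) + (0.016 + 0.15²/2)·1.25 = 0.0364 + 0.0341 = 0.0704
d₁ = 0.0704 / 0.1677 = 0.4200 → 0.42
d₂ = d₁ − σ√T = 0.4200 − 0.1677 = 0.2523 → 0.25
e^(−rT) = e^(−0.016·1.25) = 0.9802
N(−d₂) = N(-0.25) = 0.4013;  N(−d₁) = N(-0.42) = 0.3372
P = 270·0.9802·0.4013 − 280·0.3372 = 106.2057 − 94.4160 = 11.7897

$11.79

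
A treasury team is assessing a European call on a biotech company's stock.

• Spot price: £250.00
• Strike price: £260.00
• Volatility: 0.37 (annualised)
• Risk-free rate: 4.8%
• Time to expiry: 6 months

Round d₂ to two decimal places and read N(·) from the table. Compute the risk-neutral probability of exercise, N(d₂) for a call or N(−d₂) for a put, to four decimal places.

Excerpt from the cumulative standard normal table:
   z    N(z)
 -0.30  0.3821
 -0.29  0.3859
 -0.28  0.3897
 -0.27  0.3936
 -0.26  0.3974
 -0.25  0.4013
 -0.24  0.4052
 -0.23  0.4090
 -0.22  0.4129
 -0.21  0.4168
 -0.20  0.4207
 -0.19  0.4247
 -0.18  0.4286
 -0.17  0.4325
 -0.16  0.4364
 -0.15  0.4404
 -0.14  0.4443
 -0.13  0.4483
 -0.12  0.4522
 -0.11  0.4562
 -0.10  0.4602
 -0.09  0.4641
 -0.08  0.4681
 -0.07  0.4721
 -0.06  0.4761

0.4247

T = 0.5;  σ√T = 0.2616
d₁ = [ln(250/260) + (0.048 + ½·0.37²)·0.5] / (σ√T) = (-0.0392 + 0.0582) / 0.2616 = 0.0726 → 0.07
d₂ = 0.0726 − 0.2616 = -0.1890 → -0.19
Risk-neutral Pr[S_T > K] = N(d₂) = N(-0.19) = 0.4247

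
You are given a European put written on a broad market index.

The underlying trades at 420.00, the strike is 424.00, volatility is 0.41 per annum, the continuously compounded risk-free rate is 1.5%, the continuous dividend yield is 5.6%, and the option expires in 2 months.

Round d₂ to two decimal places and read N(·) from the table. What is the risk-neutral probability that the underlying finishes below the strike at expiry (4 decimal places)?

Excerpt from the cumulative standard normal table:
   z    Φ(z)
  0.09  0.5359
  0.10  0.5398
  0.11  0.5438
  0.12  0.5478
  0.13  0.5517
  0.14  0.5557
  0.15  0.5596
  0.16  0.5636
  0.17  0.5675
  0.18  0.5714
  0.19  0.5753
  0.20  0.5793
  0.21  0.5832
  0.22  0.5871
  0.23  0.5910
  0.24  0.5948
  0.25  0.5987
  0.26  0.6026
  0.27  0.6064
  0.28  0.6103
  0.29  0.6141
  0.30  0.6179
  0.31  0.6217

0.5714

T = 0.1667;  σ√T = 0.1674
d₁ = [ln(420/424) + (0.015 − 0.056 + 0.41²/2)·0.1667] / 0.1674 = [-0.0095 + 0.0072] / 0.1674 = -0.0138 which rounds to -0.01
d₂ = d₁ − σ√T = -0.0138 − 0.1674 = -0.1811 which rounds to -0.18
Pr(exercise) under Q = N(−d₂) = N(0.18) = 0.5714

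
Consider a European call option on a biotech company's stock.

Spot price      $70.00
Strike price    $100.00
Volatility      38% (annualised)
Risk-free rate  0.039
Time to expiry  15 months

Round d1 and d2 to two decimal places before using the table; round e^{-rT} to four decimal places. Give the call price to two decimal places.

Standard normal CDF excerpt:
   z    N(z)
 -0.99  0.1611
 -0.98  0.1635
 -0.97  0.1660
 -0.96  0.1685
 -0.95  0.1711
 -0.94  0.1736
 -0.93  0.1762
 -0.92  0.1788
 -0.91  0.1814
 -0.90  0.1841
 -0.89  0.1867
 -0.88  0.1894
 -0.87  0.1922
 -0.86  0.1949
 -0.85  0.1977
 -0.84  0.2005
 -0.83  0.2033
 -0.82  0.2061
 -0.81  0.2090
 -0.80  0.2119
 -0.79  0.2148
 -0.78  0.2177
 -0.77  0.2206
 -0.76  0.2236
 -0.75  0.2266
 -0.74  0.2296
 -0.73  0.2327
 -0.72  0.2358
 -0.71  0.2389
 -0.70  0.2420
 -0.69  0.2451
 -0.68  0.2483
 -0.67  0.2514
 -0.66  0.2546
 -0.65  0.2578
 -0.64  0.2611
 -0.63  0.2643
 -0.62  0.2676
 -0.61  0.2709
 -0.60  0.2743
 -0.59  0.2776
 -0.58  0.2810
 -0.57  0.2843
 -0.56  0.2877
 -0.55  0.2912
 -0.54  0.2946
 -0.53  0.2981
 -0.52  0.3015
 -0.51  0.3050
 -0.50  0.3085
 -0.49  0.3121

σ√T = 0.38 × 1.1180 = 0.4249
d₁ = [ln(70/100) + (0.039 + 0.38²/2)·1.25] / 0.4249 = [-0.3567 + 0.1390] / 0.4249 = -0.5124 ≈ -0.51
d₂ = d₁ − σ√T = -0.5124 − 0.4249 = -0.9372 ≈ -0.94
e^(−rT) = e^(−0.039·1.25) = 0.9524
N(d₁) = N(-0.51) = 0.3050;  N(d₂) = N(-0.94) = 0.1736
C = 70·0.3050 − 100·0.9524·0.1736 = 21.3500 − 16.5337 = 4.8163

$4.82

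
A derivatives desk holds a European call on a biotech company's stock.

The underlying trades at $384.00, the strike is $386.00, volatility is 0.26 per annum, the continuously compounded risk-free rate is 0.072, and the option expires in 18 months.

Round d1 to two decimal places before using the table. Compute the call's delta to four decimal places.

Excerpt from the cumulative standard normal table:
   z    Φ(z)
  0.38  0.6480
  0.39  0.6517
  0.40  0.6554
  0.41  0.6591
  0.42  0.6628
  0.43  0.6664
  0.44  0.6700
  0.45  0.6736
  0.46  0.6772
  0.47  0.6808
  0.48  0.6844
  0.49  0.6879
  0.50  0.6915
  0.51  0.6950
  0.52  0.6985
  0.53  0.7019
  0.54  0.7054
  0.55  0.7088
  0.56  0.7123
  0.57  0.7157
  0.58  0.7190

0.6844

σ√T = 0.26·√1.5 = 0.3184
ln(S/K) + (r + σ²/2)T = ln(384/386) + (0.072 + 0.26²/2)·1.5 = -0.0052 + 0.1587 = 0.1535
d₁ = 0.1535 / 0.3184 = 0.4821 ≈ 0.48
N(d₁) = N(0.48) = 0.6844
Δ_call = N(d₁) = 0.6844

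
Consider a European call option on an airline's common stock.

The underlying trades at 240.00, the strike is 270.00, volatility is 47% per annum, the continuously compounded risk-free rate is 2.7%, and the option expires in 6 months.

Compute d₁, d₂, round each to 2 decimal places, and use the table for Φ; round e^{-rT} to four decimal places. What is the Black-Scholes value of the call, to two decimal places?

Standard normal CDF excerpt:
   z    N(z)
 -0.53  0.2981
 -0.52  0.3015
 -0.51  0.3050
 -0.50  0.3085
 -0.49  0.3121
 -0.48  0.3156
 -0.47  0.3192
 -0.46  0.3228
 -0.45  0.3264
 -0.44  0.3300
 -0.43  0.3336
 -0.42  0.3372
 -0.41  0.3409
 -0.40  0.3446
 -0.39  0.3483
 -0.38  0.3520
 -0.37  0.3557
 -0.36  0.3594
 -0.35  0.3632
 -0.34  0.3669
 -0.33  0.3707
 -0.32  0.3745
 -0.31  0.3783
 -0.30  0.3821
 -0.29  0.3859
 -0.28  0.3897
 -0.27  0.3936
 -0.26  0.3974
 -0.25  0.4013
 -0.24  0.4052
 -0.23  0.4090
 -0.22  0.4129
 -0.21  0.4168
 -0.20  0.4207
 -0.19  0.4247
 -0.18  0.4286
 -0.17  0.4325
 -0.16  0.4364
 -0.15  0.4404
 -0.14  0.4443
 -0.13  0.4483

21.63

σ√T = 0.47·√0.5 = 0.3323
d₁ = [ln(240/270) + (0.027 + ½·0.47²)·0.5] / (σ√T) = (-0.1178 + 0.0687) / 0.3323 = -0.1476 ⇒ -0.15
d₂ = -0.1476 − 0.3323 = -0.4800 ⇒ -0.48
exp(−rT) = exp(−0.027·0.5) = 0.9866
C = 240·N(-0.15) − 270·0.9866·N(-0.48) = 240·0.4404 − 270·0.9866·0.3156 = 105.6960 − 84.0702 = 21.6258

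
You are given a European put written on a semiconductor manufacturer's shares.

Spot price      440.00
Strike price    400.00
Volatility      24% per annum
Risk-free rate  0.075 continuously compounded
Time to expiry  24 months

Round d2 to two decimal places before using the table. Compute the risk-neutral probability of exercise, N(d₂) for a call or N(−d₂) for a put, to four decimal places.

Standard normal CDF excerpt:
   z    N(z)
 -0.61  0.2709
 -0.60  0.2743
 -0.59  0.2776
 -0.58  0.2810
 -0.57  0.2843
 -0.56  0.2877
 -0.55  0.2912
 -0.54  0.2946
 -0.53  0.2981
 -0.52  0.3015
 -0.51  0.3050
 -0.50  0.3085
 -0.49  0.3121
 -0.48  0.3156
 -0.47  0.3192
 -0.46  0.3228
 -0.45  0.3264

0.2912

σ√T = 0.24 × 1.4142 = 0.3394
ln(S/K) + (r + σ²/2)T = ln(440/400) + (0.075 + 0.24²/2)·2 = 0.0953 + 0.2076 = 0.3029
d₁ = 0.3029 / 0.3394 = 0.8925 ≈ 0.89
d₂ = d₁ − σ√T = 0.8925 − 0.3394 = 0.5530 ≈ 0.55
Risk-neutral Pr[S_T < K] = N(−d₂) = N(-0.55) = 0.2912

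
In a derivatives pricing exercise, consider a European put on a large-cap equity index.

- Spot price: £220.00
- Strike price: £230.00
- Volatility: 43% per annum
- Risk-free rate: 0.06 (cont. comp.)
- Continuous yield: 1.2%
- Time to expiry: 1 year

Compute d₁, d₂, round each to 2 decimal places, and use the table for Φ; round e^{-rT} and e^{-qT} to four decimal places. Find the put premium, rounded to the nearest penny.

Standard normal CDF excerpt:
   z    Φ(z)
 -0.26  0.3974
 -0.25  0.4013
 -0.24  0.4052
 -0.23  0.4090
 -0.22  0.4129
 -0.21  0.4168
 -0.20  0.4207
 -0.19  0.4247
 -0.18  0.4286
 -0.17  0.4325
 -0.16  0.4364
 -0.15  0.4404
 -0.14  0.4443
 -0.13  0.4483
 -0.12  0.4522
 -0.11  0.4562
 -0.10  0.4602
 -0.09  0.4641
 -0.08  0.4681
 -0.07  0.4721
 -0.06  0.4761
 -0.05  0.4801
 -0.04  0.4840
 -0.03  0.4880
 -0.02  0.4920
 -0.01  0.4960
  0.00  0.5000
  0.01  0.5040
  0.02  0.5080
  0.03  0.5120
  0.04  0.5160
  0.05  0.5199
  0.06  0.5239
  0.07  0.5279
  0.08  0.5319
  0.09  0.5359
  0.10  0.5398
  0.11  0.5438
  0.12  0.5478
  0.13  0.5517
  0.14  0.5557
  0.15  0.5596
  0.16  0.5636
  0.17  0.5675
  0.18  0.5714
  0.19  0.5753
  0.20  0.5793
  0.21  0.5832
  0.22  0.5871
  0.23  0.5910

σ√T = 0.43·√1 = 0.4300
ln(S/K) + (r − q + σ²/2)T = ln(220/230) + (0.06 − 0.012 + 0.43²/2)·1 = -0.0445 + 0.1404 = 0.0960
d₁ = 0.0960 / 0.4300 = 0.2233 ≈ 0.22
d₂ = d₁ − σ√T = 0.2233 − 0.4300 = -0.2067 ≈ -0.21
e^(−qT) = e^(−0.012·1) = 0.9881;  e^(−rT) = e^(−0.06·1) = 0.9418
N(−d₂) = N(0.21) = 0.5832;  N(−d₁) = N(-0.22) = 0.4129
P = 230·0.9418·0.5832 − 220·0.9881·0.4129 = 126.3293 − 89.7570 = 36.5723

£36.57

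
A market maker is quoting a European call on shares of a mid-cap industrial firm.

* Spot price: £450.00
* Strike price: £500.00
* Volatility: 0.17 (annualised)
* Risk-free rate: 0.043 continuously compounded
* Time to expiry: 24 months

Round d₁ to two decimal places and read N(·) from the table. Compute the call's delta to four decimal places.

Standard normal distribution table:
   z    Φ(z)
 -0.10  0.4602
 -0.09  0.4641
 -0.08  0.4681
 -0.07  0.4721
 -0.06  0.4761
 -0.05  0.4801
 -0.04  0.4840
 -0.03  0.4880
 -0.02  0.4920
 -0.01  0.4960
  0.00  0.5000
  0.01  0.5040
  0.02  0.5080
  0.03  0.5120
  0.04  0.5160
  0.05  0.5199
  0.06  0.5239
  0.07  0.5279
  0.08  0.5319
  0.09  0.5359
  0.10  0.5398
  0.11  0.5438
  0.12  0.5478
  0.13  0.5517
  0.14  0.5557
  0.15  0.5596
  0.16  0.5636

0.5160

σ√T = 0.17 × 1.4142 = 0.2404
ln(S/K) + (r + σ²/2)T = ln(450/500) + (0.043 + 0.17²/2)·2 = -0.1054 + 0.1149 = 0.0095
d₁ = 0.0095 / 0.2404 = 0.0397 ⇒ 0.04
N(d₁) = N(0.04) = 0.5160
Δ_call = N(d₁) = 0.5160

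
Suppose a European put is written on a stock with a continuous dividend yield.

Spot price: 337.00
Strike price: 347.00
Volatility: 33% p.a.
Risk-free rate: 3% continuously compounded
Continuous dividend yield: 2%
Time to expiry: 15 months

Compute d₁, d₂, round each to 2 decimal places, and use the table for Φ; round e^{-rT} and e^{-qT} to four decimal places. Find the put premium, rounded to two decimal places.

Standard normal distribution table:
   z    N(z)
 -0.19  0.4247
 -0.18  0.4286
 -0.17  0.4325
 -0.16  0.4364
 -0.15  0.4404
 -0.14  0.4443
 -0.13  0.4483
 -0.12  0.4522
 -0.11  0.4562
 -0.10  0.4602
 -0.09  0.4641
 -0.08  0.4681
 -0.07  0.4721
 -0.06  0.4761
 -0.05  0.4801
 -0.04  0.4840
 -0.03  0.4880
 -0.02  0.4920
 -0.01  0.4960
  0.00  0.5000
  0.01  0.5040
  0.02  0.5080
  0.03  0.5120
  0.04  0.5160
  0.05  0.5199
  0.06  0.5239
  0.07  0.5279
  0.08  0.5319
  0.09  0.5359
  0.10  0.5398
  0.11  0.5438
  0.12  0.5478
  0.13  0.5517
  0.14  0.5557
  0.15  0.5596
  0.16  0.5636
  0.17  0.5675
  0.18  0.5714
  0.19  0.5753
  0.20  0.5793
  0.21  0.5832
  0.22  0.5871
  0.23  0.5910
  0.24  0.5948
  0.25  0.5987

σ√T = 0.33·√1.25 = 0.3690
d₁ = [ln(337/347) + (0.03 − 0.02 + 0.33²/2)·1.25] / 0.3690 = [-0.0292 + 0.0806] / 0.3690 = 0.1391 which rounds to 0.14
d₂ = d₁ − σ√T = 0.1391 − 0.3690 = -0.2299 which rounds to -0.23
exp(−qT) = exp(−0.02·1.25) = 0.9753;  exp(−rT) = exp(−0.03·1.25) = 0.9632
N(−d₂) = N(0.23) = 0.5910;  N(−d₁) = N(-0.14) = 0.4443
P = 347·0.9632·0.5910 − 337·0.9753·0.4443 = 197.5302 − 146.0308 = 51.4994

51.50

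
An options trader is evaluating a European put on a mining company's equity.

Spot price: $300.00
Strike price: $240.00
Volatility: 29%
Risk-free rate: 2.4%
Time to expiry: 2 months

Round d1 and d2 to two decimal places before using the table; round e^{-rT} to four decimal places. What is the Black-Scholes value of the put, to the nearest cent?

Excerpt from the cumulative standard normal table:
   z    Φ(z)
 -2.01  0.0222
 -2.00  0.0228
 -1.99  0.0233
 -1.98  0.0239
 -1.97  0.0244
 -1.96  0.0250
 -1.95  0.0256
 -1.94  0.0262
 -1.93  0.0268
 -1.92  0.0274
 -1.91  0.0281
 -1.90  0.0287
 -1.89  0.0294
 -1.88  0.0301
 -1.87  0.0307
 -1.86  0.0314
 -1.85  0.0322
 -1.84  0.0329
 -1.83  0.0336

σ√T = 0.29·√0.1667 = 0.1184
d₁ = [ln(300/240) + (0.024 + ½·0.29²)·0.1667] / (σ√T) = (0.2231 + 0.0110) / 0.1184 = 1.9778 ⇒ 1.98
d₂ = 1.9778 − 0.1184 = 1.8594 ⇒ 1.86
exp(−rT) = exp(−0.024·0.1667) = 0.9960
N(−d₂) = N(-1.86) = 0.0314;  N(−d₁) = N(-1.98) = 0.0239
P = 240·0.9960·0.0314 − 300·0.0239 = 7.5059 − 7.1700 = 0.3359

$0.34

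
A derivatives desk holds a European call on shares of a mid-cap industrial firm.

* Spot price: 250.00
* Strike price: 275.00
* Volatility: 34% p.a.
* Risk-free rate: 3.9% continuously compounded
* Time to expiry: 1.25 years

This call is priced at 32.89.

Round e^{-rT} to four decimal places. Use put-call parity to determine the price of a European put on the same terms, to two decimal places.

e^(−rT) = e^(−0.039·1.25) = 0.9524
Put-call parity: C − P = S − K·e^(−rT) = 250 − 275·0.9524 = 250 − 261.9100 = -11.9100
P = C − (C − P) = 32.89 − (-11.9100) = 44.8000

44.80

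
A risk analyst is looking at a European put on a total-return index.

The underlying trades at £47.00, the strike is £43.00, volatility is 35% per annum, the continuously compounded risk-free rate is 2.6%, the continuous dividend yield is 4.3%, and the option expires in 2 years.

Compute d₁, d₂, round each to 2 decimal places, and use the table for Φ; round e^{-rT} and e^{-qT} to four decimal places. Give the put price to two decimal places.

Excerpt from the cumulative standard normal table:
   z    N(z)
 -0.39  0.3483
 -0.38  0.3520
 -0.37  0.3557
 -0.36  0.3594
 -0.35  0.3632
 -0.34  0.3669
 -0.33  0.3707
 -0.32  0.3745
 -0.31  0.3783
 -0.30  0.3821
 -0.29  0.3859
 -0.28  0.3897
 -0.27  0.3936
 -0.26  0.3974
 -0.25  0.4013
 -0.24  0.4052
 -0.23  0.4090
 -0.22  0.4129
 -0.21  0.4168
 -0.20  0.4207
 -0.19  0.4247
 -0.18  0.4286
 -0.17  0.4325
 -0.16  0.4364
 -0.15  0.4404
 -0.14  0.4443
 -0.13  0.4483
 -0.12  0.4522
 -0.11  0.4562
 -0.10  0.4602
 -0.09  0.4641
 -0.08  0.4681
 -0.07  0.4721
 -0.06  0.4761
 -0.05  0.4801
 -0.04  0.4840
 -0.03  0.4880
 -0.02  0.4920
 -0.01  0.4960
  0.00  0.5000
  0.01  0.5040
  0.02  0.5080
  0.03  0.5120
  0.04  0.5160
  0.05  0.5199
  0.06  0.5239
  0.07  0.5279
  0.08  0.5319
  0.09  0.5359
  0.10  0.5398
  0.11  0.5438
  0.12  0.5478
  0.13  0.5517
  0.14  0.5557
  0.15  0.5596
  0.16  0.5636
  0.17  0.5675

£7.18

σ√T = 0.35 × 1.4142 = 0.4950
d₁ = [ln(47/43) + (0.026 − 0.043 + ½·0.35²)·2] / (σ√T) = (0.0889 + 0.0885) / 0.4950 = 0.3585 ⇒ 0.36
d₂ = 0.3585 − 0.4950 = -0.1365 ⇒ -0.14
exp(−qT) = exp(−0.043·2) = 0.9176;  exp(−rT) = exp(−0.026·2) = 0.9493
N(−d₂) = N(0.14) = 0.5557;  N(−d₁) = N(-0.36) = 0.3594
P = 43·0.9493·0.5557 − 47·0.9176·0.3594 = 22.6836 − 15.4999 = 7.1837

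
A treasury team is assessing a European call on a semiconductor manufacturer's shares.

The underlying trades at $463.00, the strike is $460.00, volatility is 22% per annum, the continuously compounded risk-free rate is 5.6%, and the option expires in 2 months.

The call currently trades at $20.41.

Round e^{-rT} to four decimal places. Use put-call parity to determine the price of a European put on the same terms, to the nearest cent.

$13.13

e^(−rT) = e^(−0.056·0.1667) = 0.9907
Put-call parity: C − P = S − K·e^(−rT) = 463 − 460·0.9907 = 463 − 455.7220 = 7.2780
P = C − (C − P) = 20.41 − (7.2780) = 13.1320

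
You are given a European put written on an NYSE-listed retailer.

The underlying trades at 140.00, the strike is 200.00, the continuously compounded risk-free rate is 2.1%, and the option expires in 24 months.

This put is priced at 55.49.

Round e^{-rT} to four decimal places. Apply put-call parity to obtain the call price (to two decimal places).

3.71

e^(−rT) = e^(−0.021·2) = 0.9589
Put-call parity: C − P = S − K·e^(−rT) = 140 − 200·0.9589 = 140 − 191.7800 = -51.7800
C = P + (C − P) = 55.49 + (-51.7800) = 3.7100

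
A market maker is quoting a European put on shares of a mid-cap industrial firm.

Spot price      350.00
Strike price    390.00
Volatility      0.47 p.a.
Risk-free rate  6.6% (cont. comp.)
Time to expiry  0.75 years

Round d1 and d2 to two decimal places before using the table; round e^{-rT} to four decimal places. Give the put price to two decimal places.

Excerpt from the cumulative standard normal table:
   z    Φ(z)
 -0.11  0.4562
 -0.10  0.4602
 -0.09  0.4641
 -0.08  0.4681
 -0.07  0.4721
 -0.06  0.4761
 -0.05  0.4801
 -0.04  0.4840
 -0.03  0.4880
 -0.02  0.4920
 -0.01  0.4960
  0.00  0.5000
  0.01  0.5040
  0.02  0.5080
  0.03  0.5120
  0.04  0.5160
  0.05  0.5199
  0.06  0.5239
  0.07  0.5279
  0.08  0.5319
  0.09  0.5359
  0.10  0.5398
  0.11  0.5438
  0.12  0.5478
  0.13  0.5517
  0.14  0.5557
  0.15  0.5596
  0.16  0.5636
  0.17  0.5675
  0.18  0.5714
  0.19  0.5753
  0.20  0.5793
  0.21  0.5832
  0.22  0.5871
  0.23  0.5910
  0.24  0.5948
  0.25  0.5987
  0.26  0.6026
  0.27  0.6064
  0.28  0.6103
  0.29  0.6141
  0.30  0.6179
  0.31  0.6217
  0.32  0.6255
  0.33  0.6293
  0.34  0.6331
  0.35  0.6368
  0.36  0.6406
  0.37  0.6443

σ√T = 0.47·√0.75 = 0.4070
ln(S/K) + (r + σ²/2)T = ln(350/390) + (0.066 + 0.47²/2)·0.75 = -0.1082 + 0.1323 = 0.0241
d₁ = 0.0241 / 0.4070 = 0.0593 ≈ 0.06
d₂ = d₁ − σ√T = 0.0593 − 0.4070 = -0.3478 ≈ -0.35
exp(−rT) = exp(−0.066·0.75) = 0.9517
N(−d₂) = N(0.35) = 0.6368;  N(−d₁) = N(-0.06) = 0.4761
P = 390·0.9517·0.6368 − 350·0.4761 = 236.3566 − 166.6350 = 69.7216

69.72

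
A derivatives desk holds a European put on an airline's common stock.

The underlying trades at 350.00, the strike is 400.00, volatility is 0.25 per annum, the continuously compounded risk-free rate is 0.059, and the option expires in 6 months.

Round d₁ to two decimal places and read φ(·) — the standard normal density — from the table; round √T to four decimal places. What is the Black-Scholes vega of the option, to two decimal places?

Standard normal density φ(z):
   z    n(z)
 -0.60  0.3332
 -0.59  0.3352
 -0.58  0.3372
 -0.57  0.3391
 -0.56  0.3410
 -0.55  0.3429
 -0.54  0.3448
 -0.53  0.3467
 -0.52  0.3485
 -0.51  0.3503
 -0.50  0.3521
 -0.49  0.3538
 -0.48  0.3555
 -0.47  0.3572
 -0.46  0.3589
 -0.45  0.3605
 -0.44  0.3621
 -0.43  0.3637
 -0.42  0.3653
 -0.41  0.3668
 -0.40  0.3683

σ√T = 0.25 × 0.7071 = 0.1768
d₁ = [ln(350/400) + (0.059 + 0.25²/2)·0.5] / 0.1768 = [-0.1335 + 0.0451] / 0.1768 = -0.5001 which rounds to -0.50
√T = √0.5 = 0.7071
φ(d₁) = φ(-0.50) = 0.3521
vega = S·φ(d₁)·√T = 350·0.3521·0.7071 = 87.1395

87.14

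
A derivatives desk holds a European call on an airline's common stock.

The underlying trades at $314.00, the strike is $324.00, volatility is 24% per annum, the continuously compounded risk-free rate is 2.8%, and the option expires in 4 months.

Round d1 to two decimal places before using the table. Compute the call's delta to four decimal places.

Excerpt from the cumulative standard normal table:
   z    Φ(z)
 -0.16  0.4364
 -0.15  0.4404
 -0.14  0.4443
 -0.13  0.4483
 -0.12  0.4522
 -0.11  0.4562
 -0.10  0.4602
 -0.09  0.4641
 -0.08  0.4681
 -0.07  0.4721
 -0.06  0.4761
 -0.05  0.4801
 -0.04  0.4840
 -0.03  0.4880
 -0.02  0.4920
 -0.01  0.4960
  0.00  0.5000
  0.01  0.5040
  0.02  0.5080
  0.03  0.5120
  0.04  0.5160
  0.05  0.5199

T = 0.3333;  σ√T = 0.1386
ln(S/K) + (r + σ²/2)T = ln(314/324) + (0.028 + 0.24²/2)·0.3333 = -0.0314 + 0.0189 = -0.0124
d₁ = -0.0124 / 0.1386 = -0.0896 ⇒ -0.09
N(d₁) = N(-0.09) = 0.4641
Δ_call = N(d₁) = 0.4641

0.4641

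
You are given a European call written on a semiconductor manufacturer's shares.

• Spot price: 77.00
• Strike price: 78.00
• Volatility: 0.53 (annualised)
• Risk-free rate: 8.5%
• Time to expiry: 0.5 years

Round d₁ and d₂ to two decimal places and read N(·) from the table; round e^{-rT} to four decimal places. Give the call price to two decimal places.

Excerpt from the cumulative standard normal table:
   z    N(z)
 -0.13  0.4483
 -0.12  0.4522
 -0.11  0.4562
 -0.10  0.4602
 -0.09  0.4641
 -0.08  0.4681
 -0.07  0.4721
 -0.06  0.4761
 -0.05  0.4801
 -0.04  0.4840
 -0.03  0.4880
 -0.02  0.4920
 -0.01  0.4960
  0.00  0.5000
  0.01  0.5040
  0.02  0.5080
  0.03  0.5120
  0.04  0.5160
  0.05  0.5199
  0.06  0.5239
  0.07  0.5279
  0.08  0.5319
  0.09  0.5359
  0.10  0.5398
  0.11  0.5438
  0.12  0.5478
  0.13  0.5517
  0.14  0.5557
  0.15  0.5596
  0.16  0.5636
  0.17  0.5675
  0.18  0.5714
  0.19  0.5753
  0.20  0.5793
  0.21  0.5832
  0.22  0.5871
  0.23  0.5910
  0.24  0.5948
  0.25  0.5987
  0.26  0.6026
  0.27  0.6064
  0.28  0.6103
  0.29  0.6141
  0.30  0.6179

T = 0.5;  σ√T = 0.3748
d₁ = [ln(77/78) + (0.085 + ½·0.53²)·0.5] / (σ√T) = (-0.0129 + 0.1127) / 0.3748 = 0.2664 ≈ 0.27
d₂ = 0.2664 − 0.3748 = -0.1084 ≈ -0.11
exp(−rT) = exp(−0.085·0.5) = 0.9584
N(d₁) = N(0.27) = 0.6064;  N(d₂) = N(-0.11) = 0.4562
C = 77·0.6064 − 78·0.9584·0.4562 = 46.6928 − 34.1033 = 12.5895

12.59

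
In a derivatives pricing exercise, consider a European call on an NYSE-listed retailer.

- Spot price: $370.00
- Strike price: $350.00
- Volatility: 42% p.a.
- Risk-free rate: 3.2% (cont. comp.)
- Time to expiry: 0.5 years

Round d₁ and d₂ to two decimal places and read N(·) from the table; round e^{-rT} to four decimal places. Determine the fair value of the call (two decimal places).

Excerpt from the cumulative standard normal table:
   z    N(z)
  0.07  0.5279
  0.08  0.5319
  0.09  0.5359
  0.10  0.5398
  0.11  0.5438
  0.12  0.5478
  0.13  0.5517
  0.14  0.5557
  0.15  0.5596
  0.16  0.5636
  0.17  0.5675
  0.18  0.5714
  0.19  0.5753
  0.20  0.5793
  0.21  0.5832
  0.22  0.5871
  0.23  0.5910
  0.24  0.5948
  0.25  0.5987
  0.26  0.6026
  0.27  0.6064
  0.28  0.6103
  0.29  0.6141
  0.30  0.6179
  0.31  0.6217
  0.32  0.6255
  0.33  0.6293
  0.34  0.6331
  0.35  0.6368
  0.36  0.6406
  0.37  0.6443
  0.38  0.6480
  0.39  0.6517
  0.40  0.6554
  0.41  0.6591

σ√T = 0.42·√0.5 = 0.2970
d₁ = [ln(370/350) + (0.032 + ½·0.42²)·0.5] / (σ√T) = (0.0556 + 0.0601) / 0.2970 = 0.3895 ⇒ 0.39
d₂ = 0.3895 − 0.2970 = 0.0925 ⇒ 0.09
e^(−rT) = e^(−0.032·0.5) = 0.9841
N(d₁) = N(0.39) = 0.6517;  N(d₂) = N(0.09) = 0.5359
C = 370·0.6517 − 350·0.9841·0.5359 = 241.1290 − 184.5827 = 56.5463

$56.55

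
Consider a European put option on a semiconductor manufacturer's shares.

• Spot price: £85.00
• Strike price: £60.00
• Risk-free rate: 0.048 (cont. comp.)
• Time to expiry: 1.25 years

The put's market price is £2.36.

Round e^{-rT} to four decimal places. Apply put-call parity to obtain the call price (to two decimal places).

£30.85

exp(−rT) = exp(−0.048·1.25) = 0.9418
Put-call parity: C − P = S − K·e^(−rT) = 85 − 60·0.9418 = 85 − 56.5080 = 28.4920
C = P + (C − P) = 2.36 + (28.4920) = 30.8520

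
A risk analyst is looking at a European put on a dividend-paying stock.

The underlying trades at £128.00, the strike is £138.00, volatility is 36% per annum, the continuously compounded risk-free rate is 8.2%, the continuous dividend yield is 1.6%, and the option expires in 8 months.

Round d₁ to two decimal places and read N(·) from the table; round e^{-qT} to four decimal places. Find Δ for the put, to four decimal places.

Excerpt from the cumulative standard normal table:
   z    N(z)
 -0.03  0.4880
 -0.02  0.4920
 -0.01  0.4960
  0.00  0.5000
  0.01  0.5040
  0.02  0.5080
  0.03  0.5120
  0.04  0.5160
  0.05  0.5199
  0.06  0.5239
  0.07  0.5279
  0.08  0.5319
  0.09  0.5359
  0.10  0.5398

σ√T = 0.36 × 0.8165 = 0.2939
d₁ = [ln(128/138) + (0.082 − 0.016 + 0.36²/2)·0.6667] / 0.2939 = [-0.0752 + 0.0872] / 0.2939 = 0.0407 which rounds to 0.04
N(d₁) = N(0.04) = 0.5160
Δ_put = e^(−qT)·(N(d₁) − 1) = 0.9894·(0.5160 − 1) = -0.4789

-0.4789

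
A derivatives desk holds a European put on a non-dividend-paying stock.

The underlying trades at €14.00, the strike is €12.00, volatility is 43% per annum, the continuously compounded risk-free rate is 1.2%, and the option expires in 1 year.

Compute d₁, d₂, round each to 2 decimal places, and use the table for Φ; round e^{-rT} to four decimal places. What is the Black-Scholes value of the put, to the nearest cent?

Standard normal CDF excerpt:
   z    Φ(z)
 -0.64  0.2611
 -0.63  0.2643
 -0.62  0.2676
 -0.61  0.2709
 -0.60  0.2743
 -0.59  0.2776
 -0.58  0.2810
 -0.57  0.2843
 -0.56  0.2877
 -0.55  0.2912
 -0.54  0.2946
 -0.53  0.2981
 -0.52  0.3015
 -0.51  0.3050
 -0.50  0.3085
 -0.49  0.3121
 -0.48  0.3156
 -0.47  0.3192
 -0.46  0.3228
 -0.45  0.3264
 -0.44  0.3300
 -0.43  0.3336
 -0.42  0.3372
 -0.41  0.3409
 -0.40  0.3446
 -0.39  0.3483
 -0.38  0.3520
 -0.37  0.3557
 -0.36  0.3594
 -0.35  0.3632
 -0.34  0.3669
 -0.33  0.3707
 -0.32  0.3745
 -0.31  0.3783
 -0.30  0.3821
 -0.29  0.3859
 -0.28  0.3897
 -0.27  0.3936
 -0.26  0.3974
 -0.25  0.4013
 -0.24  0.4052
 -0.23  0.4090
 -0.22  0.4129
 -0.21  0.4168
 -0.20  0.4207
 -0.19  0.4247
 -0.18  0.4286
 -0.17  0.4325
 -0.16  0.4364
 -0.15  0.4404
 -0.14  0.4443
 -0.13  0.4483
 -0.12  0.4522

T = 1;  σ√T = 0.4300
d₁ = [ln(14/12) + (0.012 + ½·0.43²)·1] / (σ√T) = (0.1542 + 0.1044) / 0.4300 = 0.6014 which rounds to 0.60
d₂ = 0.6014 − 0.4300 = 0.1714 which rounds to 0.17
exp(−rT) = exp(−0.012·1) = 0.9881
N(−d₂) = N(-0.17) = 0.4325;  N(−d₁) = N(-0.60) = 0.2743
P = 12·0.9881·0.4325 − 14·0.2743 = 5.1282 − 3.8402 = 1.2880

€1.29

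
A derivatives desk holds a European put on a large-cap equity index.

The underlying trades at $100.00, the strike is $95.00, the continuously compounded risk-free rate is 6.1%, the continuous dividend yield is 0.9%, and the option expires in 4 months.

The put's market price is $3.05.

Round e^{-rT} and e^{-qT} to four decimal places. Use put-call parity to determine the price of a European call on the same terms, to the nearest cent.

$9.66

exp(−qT) = exp(−0.009·0.3333) = 0.9970;  exp(−rT) = exp(−0.061·0.3333) = 0.9799
Put-call parity: C − P = S·e^(−qT) − K·e^(−rT) = 100·0.9970 − 95·0.9799 = 99.7000 − 93.0905 = 6.6095
C = P + (C − P) = 3.05 + (6.6095) = 9.6595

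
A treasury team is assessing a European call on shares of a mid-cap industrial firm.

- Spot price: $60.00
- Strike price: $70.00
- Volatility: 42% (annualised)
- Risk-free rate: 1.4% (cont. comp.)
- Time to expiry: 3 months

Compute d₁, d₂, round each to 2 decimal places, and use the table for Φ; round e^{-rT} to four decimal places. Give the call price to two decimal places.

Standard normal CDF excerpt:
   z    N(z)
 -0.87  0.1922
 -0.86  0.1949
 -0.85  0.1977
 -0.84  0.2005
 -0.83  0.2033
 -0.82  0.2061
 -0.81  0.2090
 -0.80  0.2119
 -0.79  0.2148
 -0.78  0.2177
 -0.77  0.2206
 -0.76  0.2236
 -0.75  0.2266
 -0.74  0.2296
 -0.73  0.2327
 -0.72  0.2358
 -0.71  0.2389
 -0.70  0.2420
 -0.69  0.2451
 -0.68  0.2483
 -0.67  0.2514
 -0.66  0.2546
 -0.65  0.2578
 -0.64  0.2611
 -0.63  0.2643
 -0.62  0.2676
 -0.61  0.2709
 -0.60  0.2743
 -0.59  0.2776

$1.88

T = 0.25;  σ√T = 0.2100
d₁ = [ln(60/70) + (0.014 + 0.42²/2)·0.25] / 0.2100 = [-0.1542 + 0.0255] / 0.2100 = -0.6124 which rounds to -0.61
d₂ = d₁ − σ√T = -0.6124 − 0.2100 = -0.8224 which rounds to -0.82
e^(−rT) = e^(−0.014·0.25) = 0.9965
C = 60·N(-0.61) − 70·0.9965·N(-0.82) = 60·0.2709 − 70·0.9965·0.2061 = 16.2540 − 14.3765 = 1.8775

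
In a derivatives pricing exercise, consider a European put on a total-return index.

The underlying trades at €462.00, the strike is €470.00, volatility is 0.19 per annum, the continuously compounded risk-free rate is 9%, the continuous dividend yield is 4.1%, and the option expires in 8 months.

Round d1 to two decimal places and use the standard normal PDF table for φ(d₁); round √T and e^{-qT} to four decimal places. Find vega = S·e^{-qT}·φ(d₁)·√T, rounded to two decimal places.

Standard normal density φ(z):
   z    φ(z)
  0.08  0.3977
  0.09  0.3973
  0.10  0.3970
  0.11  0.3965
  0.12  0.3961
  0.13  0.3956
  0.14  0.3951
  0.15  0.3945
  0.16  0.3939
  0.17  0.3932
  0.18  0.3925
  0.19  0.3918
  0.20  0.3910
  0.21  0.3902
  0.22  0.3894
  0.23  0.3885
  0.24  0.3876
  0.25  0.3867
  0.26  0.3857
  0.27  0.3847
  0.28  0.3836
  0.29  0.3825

144.06

σ√T = 0.19·√0.6667 = 0.1551
ln(S/K) + (r − q + σ²/2)T = ln(462/470) + (0.09 − 0.041 + 0.19²/2)·0.6667 = -0.0172 + 0.0447 = 0.0275
d₁ = 0.0275 / 0.1551 = 0.1775 → 0.18
√T = √0.6667 = 0.8165
φ(d₁) = φ(0.18) = 0.3925
e^(−qT) = e^(−0.041·0.6667) = 0.9730
vega = S·e^(−qT)·φ(d₁)·√T = 462·0.9730·0.3925·0.8165 = 144.0624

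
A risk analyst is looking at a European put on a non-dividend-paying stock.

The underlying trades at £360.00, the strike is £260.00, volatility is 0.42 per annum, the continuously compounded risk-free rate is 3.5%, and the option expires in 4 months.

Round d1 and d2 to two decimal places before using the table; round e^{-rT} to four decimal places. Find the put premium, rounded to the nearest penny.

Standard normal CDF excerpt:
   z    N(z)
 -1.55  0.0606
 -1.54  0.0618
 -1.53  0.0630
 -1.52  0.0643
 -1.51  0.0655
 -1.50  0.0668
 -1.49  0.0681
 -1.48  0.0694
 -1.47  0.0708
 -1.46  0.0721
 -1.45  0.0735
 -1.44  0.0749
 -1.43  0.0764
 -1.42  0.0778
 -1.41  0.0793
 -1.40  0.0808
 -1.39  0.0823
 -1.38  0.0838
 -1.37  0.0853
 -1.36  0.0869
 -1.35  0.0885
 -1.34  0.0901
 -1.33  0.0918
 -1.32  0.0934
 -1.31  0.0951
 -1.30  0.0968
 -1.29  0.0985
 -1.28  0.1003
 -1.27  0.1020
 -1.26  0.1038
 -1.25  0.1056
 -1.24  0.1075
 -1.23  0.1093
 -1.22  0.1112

σ√T = 0.42 × 0.5774 = 0.2425
d₁ = [ln(360/260) + (0.035 + 0.42²/2)·0.3333] / 0.2425 = [0.3254 + 0.0411] / 0.2425 = 1.5114 ⇒ 1.51
d₂ = d₁ − σ√T = 1.5114 − 0.2425 = 1.2689 ⇒ 1.27
exp(−rT) = exp(−0.035·0.3333) = 0.9884
N(−d₂) = N(-1.27) = 0.1020;  N(−d₁) = N(-1.51) = 0.0655
P = 260·0.9884·0.1020 − 360·0.0655 = 26.2124 − 23.5800 = 2.6324

£2.63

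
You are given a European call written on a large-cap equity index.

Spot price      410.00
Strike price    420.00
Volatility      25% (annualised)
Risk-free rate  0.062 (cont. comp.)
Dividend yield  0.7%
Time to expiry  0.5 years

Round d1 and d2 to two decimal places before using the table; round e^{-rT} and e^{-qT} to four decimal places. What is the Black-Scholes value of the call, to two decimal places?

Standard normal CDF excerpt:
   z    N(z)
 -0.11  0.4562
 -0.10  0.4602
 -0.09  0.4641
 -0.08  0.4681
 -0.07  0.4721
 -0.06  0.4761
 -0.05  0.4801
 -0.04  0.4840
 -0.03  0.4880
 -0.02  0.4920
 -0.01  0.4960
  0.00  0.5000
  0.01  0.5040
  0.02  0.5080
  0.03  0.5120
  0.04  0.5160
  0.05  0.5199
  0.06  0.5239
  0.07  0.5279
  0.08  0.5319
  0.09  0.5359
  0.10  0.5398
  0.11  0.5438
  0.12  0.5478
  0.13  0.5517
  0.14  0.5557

29.94

σ√T = 0.25 × 0.7071 = 0.1768
ln(S/K) + (r − q + σ²/2)T = ln(410/420) + (0.062 − 0.007 + 0.25²/2)·0.5 = -0.0241 + 0.0431 = 0.0190
d₁ = 0.0190 / 0.1768 = 0.1076 which rounds to 0.11
d₂ = d₁ − σ√T = 0.1076 − 0.1768 = -0.0691 which rounds to -0.07
exp(−qT) = exp(−0.007·0.5) = 0.9965;  exp(−rT) = exp(−0.062·0.5) = 0.9695
C = 410·0.9965·N(0.11) − 420·0.9695·N(-0.07) = 410·0.9965·0.5438 − 420·0.9695·0.4721 = 222.1776 − 192.2344 = 29.9432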